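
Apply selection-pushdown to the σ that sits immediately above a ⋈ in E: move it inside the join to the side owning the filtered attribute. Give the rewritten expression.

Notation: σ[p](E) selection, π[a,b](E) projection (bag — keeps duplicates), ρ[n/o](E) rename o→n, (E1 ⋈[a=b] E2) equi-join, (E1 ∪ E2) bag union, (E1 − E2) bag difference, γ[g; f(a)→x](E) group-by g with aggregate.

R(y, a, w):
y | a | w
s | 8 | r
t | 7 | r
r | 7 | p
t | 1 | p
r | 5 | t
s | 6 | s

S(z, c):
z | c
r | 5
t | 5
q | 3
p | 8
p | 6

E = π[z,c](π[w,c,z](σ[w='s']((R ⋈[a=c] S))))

σ filters on w, owned by the left side.
E' = π[z,c](π[w,c,z]((σ[w='s'](R) ⋈[a=c] S)))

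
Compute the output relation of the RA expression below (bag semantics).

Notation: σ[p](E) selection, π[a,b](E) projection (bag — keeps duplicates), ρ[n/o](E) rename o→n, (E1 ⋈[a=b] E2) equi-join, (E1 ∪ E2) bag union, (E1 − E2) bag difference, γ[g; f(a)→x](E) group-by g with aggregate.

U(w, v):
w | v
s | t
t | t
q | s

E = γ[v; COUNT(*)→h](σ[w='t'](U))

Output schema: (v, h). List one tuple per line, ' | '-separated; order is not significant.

Subexpression sizes:
  U → 3
  σ[w='t'](U) → 1
  γ[v; COUNT(*)→h](σ[w='t'](U)) → 1

== RESULT ==
v | h
t | 1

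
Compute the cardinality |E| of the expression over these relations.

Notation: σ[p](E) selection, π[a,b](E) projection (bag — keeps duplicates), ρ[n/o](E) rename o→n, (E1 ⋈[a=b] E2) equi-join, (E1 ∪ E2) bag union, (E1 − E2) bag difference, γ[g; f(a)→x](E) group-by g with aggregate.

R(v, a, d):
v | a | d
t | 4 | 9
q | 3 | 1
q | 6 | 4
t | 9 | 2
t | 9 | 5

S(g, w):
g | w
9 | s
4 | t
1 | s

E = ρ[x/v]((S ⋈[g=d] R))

Subexpression sizes:
  S → 3
  R → 5
  (S ⋈[g=d] R) → 3
  ρ[x/v]((S ⋈[g=d] R)) → 3

|E| = 3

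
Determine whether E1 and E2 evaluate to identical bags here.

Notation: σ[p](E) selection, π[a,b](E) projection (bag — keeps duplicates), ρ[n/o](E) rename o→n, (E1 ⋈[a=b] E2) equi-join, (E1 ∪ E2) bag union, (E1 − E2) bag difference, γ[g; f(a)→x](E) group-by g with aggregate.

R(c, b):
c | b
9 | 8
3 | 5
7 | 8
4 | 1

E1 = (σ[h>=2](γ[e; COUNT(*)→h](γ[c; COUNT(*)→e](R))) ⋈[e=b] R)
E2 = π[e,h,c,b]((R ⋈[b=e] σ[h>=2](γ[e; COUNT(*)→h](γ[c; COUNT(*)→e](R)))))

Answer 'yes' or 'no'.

E1 per-node cardinality:
  R → 4
  γ[c; COUNT(*)→e](R) → 4
  γ[e; COUNT(*)→h](γ[c; COUNT(*)→e](R)) → 1
  σ[h>=2](γ[e; COUNT(*)→h](γ[c; COUNT(*)→e](R))) → 1
  R → 4
  (σ[h>=2](γ[e; COUNT(*)→h](γ[c; COUNT(*)→e](R))) ⋈[e=b] R) → 1
E2 per-node cardinality:
  R → 4
  R → 4
  γ[c; COUNT(*)→e](R) → 4
  γ[e; COUNT(*)→h](γ[c; COUNT(*)→e](R)) → 1
  σ[h>=2](γ[e; COUNT(*)→h](γ[c; COUNT(*)→e](R))) → 1
  (R ⋈[b=e] σ[h>=2](γ[e; COUNT(*)→h](γ[c; COUNT(*)→e](R)))) → 1
  π[e,h,c,b]((R ⋈[b=e] σ[h>=2](γ[e; COUNT(*)→h](γ[c; COUNT(*)→e](R))))) → 1

E1 and E2 produce the same multiset:
e | h | c | b
1 | 4 | 4 | 1

yes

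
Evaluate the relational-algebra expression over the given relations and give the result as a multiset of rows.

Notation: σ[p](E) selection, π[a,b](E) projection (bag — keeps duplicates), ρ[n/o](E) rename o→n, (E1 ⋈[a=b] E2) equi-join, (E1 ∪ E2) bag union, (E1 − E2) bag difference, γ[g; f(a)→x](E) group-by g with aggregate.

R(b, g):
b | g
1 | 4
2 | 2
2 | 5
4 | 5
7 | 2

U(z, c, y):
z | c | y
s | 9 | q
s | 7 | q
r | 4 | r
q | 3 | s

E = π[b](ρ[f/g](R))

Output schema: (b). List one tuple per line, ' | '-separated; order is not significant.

Subexpression sizes:
  R → 5
  ρ[f/g](R) → 5
  π[b](ρ[f/g](R)) → 5

== RESULT ==
b
1
2
2
4
7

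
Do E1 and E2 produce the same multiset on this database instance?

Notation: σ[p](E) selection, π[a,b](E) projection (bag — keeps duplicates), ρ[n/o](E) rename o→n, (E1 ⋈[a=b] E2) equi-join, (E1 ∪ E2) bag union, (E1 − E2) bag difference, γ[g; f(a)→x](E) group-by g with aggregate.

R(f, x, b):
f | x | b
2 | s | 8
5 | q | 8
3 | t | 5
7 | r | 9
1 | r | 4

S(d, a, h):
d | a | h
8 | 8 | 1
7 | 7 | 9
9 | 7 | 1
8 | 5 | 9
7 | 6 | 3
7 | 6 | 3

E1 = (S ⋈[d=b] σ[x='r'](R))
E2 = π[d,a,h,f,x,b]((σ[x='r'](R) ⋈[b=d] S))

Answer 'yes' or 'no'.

E1 stepwise |·|:
  S → 6
  R → 5
  σ[x='r'](R) → 2
  (S ⋈[d=b] σ[x='r'](R)) → 1
E2 stepwise |·|:
  R → 5
  σ[x='r'](R) → 2
  S → 6
  (σ[x='r'](R) ⋈[b=d] S) → 1
  π[d,a,h,f,x,b]((σ[x='r'](R) ⋈[b=d] S)) → 1

E1 and E2 produce the same multiset:
d | a | h | f | x | b
9 | 7 | 1 | 7 | r | 9

yes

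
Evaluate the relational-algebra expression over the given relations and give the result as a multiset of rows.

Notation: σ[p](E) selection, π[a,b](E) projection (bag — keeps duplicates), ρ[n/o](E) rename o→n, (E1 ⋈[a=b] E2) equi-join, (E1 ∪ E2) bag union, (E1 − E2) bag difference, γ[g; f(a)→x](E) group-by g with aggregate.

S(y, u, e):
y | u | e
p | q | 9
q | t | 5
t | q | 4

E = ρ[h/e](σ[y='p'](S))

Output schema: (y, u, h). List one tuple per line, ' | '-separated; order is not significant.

Per-node cardinality:
  S → 3
  σ[y='p'](S) → 1
  ρ[h/e](σ[y='p'](S)) → 1

== RESULT ==
y | u | h
p | q | 9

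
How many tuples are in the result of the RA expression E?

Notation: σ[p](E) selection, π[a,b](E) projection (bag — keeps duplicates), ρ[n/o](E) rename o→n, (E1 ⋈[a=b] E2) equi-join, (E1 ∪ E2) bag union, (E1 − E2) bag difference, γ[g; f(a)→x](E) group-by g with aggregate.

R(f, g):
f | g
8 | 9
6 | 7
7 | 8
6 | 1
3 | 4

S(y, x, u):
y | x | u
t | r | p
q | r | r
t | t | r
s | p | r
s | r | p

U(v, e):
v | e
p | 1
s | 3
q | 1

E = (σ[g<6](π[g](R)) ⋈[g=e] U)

Per-node cardinality:
  R → 5
  π[g](R) → 5
  σ[g<6](π[g](R)) → 2
  U → 3
  (σ[g<6](π[g](R)) ⋈[g=e] U) → 2

|E| = 2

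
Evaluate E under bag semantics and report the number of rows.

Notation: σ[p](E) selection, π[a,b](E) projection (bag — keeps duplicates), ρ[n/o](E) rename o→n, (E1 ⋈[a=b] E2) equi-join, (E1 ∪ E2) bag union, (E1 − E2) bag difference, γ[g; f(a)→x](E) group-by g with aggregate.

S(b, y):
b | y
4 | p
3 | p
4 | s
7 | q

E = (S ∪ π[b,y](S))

Stepwise |·|:
  S → 4
  S → 4
  π[b,y](S) → 4
  (S ∪ π[b,y](S)) → 8

|E| = 8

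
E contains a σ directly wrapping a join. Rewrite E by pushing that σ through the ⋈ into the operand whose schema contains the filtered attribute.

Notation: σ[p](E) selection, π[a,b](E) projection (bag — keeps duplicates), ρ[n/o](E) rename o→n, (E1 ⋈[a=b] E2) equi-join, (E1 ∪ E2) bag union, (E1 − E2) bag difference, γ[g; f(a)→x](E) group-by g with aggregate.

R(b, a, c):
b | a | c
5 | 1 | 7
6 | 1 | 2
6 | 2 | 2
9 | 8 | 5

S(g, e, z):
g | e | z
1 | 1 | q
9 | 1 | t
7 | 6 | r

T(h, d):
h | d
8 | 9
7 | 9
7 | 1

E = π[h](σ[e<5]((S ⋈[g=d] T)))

σ filters on e, owned by the left side.
E' = π[h]((σ[e<5](S) ⋈[g=d] T))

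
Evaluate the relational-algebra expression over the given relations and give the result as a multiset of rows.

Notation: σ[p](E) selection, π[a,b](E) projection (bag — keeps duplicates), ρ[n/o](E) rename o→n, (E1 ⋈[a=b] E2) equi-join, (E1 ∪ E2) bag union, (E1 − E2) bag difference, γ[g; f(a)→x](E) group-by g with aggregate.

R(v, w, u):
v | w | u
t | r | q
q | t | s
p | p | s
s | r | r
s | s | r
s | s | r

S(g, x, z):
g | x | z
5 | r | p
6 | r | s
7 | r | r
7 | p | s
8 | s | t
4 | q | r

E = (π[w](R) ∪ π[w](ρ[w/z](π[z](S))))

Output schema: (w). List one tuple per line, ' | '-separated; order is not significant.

Stepwise |·|:
  R → 6
  π[w](R) → 6
  S → 6
  π[z](S) → 6
  ρ[w/z](π[z](S)) → 6
  π[w](ρ[w/z](π[z](S))) → 6
  (π[w](R) ∪ π[w](ρ[w/z](π[z](S)))) → 12

== RESULT ==
w
p
p
r
r
r
r
s
s
s
s
t
t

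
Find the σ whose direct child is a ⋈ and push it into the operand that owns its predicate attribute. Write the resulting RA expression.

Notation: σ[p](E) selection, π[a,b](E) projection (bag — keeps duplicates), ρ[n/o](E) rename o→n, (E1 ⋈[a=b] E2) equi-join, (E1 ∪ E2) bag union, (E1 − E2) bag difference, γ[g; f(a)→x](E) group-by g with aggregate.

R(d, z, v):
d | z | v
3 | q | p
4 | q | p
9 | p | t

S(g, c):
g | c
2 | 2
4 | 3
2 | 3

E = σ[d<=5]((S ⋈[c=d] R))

σ filters on d, owned by the right side.
E' = (S ⋈[c=d] σ[d<=5](R))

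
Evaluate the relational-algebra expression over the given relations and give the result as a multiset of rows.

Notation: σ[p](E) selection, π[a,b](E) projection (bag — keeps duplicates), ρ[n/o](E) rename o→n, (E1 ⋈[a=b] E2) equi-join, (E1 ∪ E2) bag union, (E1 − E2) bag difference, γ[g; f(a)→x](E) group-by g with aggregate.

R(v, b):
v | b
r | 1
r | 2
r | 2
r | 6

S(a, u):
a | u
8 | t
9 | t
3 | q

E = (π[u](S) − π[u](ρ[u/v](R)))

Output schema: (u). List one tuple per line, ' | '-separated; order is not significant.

Subexpression sizes:
  S → 3
  π[u](S) → 3
  R → 4
  ρ[u/v](R) → 4
  π[u](ρ[u/v](R)) → 4
  (π[u](S) − π[u](ρ[u/v](R))) → 3

== RESULT ==
u
q
t
t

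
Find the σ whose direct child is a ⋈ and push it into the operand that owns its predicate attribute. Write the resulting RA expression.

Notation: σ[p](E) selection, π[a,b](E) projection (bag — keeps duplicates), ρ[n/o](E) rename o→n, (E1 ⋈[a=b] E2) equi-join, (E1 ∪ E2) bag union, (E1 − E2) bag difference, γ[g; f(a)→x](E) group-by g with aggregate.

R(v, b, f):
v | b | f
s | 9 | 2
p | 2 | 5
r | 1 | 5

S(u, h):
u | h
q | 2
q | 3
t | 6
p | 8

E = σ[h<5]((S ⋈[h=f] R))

σ filters on h, owned by the left side.
E' = (σ[h<5](S) ⋈[h=f] R)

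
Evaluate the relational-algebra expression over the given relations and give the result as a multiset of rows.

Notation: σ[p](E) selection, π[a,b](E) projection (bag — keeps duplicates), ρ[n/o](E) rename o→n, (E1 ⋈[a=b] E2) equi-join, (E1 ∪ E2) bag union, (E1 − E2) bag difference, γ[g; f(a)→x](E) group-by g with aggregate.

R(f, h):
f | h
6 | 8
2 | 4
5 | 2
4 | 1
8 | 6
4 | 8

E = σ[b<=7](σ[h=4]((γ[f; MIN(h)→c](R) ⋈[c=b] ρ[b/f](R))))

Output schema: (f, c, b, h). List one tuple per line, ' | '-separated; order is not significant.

Stepwise |·|:
  R → 6
  γ[f; MIN(h)→c](R) → 5
  R → 6
  ρ[b/f](R) → 6
  (γ[f; MIN(h)→c](R) ⋈[c=b] ρ[b/f](R)) → 5
  σ[h=4]((γ[f; MIN(h)→c](R) ⋈[c=b] ρ[b/f](R))) → 1
  σ[b<=7](σ[h=4]((γ[f; MIN(h)→c](R) ⋈[c=b] ρ[b/f](R)))) → 1

== RESULT ==
f | c | b | h
5 | 2 | 2 | 4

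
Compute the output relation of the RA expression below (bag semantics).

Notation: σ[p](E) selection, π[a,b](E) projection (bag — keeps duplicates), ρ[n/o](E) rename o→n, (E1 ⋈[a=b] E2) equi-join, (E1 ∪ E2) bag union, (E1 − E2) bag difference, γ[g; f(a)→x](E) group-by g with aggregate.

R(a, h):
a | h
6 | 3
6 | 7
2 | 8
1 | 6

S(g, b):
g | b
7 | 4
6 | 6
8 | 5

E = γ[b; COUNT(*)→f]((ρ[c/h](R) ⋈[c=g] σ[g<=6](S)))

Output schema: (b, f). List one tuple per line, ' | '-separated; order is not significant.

Subexpression sizes:
  R → 4
  ρ[c/h](R) → 4
  S → 3
  σ[g<=6](S) → 1
  (ρ[c/h](R) ⋈[c=g] σ[g<=6](S)) → 1
  γ[b; COUNT(*)→f]((ρ[c/h](R) ⋈[c=g] σ[g<=6](S))) → 1

== RESULT ==
b | f
6 | 1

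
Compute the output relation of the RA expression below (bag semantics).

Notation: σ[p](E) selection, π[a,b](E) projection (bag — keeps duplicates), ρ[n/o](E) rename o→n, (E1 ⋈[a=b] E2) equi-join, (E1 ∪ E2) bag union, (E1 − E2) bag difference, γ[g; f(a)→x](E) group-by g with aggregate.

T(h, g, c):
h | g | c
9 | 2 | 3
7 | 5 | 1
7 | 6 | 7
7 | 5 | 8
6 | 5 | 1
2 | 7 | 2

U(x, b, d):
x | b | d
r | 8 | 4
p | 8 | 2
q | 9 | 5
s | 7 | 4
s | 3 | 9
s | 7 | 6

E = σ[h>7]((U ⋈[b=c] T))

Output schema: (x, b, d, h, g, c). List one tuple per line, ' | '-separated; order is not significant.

Per-node cardinality:
  U → 6
  T → 6
  (U ⋈[b=c] T) → 5
  σ[h>7]((U ⋈[b=c] T)) → 1

== RESULT ==
x | b | d | h | g | c
s | 3 | 9 | 9 | 2 | 3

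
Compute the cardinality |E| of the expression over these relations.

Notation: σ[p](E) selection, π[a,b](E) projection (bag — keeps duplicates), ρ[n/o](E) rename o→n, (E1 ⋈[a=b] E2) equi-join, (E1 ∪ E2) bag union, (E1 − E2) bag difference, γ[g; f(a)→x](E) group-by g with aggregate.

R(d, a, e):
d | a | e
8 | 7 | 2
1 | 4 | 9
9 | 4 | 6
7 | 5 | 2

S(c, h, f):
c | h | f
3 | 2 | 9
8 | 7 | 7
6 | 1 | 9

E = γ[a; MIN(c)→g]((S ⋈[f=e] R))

Subexpression sizes:
  S → 3
  R → 4
  (S ⋈[f=e] R) → 2
  γ[a; MIN(c)→g]((S ⋈[f=e] R)) → 1

|E| = 1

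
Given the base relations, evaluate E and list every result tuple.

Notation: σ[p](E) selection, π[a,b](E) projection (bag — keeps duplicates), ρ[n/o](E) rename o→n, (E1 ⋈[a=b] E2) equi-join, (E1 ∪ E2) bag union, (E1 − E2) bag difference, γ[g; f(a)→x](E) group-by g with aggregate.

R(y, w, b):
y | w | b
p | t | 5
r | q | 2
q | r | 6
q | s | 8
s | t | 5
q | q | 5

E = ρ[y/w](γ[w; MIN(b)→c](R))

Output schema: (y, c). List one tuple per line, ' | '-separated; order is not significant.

Subexpression sizes:
  R → 6
  γ[w; MIN(b)→c](R) → 4
  ρ[y/w](γ[w; MIN(b)→c](R)) → 4

== RESULT ==
y | c
q | 2
r | 6
s | 8
t | 5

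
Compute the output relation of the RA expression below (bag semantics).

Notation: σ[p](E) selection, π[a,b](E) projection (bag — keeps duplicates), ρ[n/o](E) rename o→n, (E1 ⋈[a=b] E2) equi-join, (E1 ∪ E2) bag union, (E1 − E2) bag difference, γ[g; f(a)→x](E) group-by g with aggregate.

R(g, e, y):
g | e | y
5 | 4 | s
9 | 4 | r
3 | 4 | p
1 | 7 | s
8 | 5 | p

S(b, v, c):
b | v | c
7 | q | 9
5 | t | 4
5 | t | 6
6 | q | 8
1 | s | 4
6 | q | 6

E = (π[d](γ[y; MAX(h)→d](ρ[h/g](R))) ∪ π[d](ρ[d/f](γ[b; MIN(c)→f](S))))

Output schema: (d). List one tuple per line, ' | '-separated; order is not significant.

Row counts bottom-up:
  R → 5
  ρ[h/g](R) → 5
  γ[y; MAX(h)→d](ρ[h/g](R)) → 3
  π[d](γ[y; MAX(h)→d](ρ[h/g](R))) → 3
  S → 6
  γ[b; MIN(c)→f](S) → 4
  ρ[d/f](γ[b; MIN(c)→f](S)) → 4
  π[d](ρ[d/f](γ[b; MIN(c)→f](S))) → 4
  (π[d](γ[y; MAX(h)→d](ρ[h/g](R))) ∪ π[d](ρ[d/f](γ[b; MIN(c)→f](S)))) → 7

== RESULT ==
d
4
4
5
6
8
9
9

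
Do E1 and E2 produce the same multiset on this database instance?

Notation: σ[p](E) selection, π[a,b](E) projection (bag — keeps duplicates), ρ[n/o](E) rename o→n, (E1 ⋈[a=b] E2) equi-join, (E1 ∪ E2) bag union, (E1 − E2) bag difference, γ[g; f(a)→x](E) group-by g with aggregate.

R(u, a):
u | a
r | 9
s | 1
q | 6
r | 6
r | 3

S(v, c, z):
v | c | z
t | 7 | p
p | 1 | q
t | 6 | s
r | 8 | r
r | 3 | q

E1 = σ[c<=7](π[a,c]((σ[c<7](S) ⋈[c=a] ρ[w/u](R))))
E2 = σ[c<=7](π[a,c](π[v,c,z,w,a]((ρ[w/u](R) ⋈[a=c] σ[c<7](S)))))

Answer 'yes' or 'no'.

E1 row counts bottom-up:
  S → 5
  σ[c<7](S) → 3
  R → 5
  ρ[w/u](R) → 5
  (σ[c<7](S) ⋈[c=a] ρ[w/u](R)) → 4
  π[a,c]((σ[c<7](S) ⋈[c=a] ρ[w/u](R))) → 4
  σ[c<=7](π[a,c]((σ[c<7](S) ⋈[c=a] ρ[w/u](R)))) → 4
E2 row counts bottom-up:
  R → 5
  ρ[w/u](R) → 5
  S → 5
  σ[c<7](S) → 3
  (ρ[w/u](R) ⋈[a=c] σ[c<7](S)) → 4
  π[v,c,z,w,a]((ρ[w/u](R) ⋈[a=c] σ[c<7](S))) → 4
  π[a,c](π[v,c,z,w,a]((ρ[w/u](R) ⋈[a=c] σ[c<7](S)))) → 4
  σ[c<=7](π[a,c](π[v,c,z,w,a]((ρ[w/u](R) ⋈[a=c] σ[c<7](S))))) → 4

E1 and E2 produce the same multiset:
a | c
1 | 1
3 | 3
6 | 6
6 | 6

yes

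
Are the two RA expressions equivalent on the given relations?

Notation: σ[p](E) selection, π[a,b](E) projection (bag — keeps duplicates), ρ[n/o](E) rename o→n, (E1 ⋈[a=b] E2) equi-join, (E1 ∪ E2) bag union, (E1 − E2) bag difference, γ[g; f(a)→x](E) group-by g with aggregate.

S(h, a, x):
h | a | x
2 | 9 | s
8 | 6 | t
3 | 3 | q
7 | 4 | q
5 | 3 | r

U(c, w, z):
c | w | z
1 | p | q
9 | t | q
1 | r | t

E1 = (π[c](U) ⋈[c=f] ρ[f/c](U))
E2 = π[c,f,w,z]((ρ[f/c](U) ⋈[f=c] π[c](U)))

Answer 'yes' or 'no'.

E1 subexpression sizes:
  U → 3
  π[c](U) → 3
  U → 3
  ρ[f/c](U) → 3
  (π[c](U) ⋈[c=f] ρ[f/c](U)) → 5
E2 subexpression sizes:
  U → 3
  ρ[f/c](U) → 3
  U → 3
  π[c](U) → 3
  (ρ[f/c](U) ⋈[f=c] π[c](U)) → 5
  π[c,f,w,z]((ρ[f/c](U) ⋈[f=c] π[c](U))) → 5

E1 and E2 produce the same multiset:
c | f | w | z
1 | 1 | p | q
1 | 1 | p | q
1 | 1 | r | t
1 | 1 | r | t
9 | 9 | t | q

yes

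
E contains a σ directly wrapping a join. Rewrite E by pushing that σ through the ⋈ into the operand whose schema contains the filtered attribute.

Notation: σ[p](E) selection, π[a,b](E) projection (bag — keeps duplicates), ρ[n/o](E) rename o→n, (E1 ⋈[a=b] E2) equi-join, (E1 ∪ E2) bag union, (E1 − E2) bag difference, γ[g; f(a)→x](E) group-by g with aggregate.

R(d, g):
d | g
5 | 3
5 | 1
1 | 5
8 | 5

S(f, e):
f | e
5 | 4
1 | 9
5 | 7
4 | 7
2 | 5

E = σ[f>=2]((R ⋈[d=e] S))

σ filters on f, owned by the right side.
E' = (R ⋈[d=e] σ[f>=2](S))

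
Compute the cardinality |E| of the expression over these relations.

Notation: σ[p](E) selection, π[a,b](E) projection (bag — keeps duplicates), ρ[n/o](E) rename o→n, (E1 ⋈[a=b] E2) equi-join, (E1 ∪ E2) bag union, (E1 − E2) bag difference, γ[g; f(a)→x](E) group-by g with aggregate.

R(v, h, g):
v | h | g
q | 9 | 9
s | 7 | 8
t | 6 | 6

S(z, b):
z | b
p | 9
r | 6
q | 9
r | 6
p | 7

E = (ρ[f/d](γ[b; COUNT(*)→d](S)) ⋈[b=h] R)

Subexpression sizes:
  S → 5
  γ[b; COUNT(*)→d](S) → 3
  ρ[f/d](γ[b; COUNT(*)→d](S)) → 3
  R → 3
  (ρ[f/d](γ[b; COUNT(*)→d](S)) ⋈[b=h] R) → 3

|E| = 3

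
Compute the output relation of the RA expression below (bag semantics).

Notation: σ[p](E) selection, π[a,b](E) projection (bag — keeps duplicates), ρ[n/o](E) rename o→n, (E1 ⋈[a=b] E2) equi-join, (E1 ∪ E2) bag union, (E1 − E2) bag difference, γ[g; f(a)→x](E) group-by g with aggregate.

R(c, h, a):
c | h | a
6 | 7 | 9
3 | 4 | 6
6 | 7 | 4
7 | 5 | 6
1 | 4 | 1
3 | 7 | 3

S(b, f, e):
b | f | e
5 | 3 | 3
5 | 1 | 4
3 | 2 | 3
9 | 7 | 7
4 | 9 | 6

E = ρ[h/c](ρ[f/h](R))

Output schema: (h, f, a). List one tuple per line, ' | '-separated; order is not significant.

Per-node cardinality:
  R → 6
  ρ[f/h](R) → 6
  ρ[h/c](ρ[f/h](R)) → 6

== RESULT ==
h | f | a
1 | 4 | 1
3 | 4 | 6
3 | 7 | 3
6 | 7 | 4
6 | 7 | 9
7 | 5 | 6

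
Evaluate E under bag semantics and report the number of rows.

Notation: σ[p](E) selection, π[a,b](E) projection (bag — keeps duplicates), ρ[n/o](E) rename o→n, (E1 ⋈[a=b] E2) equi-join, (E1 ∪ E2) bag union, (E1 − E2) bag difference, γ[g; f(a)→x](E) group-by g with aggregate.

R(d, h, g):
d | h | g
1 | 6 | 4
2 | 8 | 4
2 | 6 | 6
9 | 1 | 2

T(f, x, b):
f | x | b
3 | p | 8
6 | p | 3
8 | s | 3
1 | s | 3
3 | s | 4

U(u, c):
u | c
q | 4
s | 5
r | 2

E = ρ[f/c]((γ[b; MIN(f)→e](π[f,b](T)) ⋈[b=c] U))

Stepwise |·|:
  T → 5
  π[f,b](T) → 5
  γ[b; MIN(f)→e](π[f,b](T)) → 3
  U → 3
  (γ[b; MIN(f)→e](π[f,b](T)) ⋈[b=c] U) → 1
  ρ[f/c]((γ[b; MIN(f)→e](π[f,b](T)) ⋈[b=c] U)) → 1

|E| = 1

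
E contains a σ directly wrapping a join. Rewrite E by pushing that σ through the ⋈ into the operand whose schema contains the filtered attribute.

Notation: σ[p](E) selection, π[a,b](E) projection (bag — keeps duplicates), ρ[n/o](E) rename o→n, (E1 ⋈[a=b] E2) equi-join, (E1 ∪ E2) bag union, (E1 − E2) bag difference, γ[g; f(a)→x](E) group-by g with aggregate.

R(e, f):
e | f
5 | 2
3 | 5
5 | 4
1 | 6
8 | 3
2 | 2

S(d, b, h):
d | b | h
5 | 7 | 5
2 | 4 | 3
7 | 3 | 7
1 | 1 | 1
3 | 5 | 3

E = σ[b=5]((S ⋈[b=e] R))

σ filters on b, owned by the left side.
E' = (σ[b=5](S) ⋈[b=e] R)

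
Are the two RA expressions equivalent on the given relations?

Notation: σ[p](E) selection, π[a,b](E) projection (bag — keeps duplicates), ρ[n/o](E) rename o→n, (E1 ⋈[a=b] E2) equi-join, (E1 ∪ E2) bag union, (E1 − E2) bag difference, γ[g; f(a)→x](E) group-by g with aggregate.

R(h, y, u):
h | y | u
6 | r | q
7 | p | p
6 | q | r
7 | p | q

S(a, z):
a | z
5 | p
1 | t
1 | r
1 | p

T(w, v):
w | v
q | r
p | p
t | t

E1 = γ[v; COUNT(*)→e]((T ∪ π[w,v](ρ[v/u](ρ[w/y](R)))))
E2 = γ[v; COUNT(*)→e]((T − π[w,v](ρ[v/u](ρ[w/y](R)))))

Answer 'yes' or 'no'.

E1 per-node cardinality:
  T → 3
  R → 4
  ρ[w/y](R) → 4
  ρ[v/u](ρ[w/y](R)) → 4
  π[w,v](ρ[v/u](ρ[w/y](R))) → 4
  (T ∪ π[w,v](ρ[v/u](ρ[w/y](R)))) → 7
  γ[v; COUNT(*)→e]((T ∪ π[w,v](ρ[v/u](ρ[w/y](R))))) → 4
E2 per-node cardinality:
  T → 3
  R → 4
  ρ[w/y](R) → 4
  ρ[v/u](ρ[w/y](R)) → 4
  π[w,v](ρ[v/u](ρ[w/y](R))) → 4
  (T − π[w,v](ρ[v/u](ρ[w/y](R)))) → 1
  γ[v; COUNT(*)→e]((T − π[w,v](ρ[v/u](ρ[w/y](R))))) → 1

E1 result:
v | e
p | 2
q | 2
r | 2
t | 1
E2 result:
v | e
t | 1
Witness: ('r', 2) appears 1× in E1 but 0× in E2.

no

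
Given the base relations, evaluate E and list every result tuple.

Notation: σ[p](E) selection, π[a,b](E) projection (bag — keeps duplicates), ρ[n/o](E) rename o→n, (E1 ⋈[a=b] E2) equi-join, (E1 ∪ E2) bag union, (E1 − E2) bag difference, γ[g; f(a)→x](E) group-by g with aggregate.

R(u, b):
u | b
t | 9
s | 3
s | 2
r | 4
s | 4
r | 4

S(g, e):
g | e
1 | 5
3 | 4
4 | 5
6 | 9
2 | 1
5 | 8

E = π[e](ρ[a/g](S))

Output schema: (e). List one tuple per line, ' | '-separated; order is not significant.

Stepwise |·|:
  S → 6
  ρ[a/g](S) → 6
  π[e](ρ[a/g](S)) → 6

== RESULT ==
e
1
4
5
5
8
9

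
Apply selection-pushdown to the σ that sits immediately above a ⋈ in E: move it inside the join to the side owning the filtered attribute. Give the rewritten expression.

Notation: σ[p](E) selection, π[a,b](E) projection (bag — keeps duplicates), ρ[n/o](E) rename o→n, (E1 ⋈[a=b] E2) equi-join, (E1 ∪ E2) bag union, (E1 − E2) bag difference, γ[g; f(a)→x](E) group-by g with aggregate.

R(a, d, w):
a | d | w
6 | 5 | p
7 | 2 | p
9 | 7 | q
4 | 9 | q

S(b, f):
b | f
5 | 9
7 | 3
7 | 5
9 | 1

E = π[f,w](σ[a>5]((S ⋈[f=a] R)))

σ filters on a, owned by the right side.
E' = π[f,w]((S ⋈[f=a] σ[a>5](R)))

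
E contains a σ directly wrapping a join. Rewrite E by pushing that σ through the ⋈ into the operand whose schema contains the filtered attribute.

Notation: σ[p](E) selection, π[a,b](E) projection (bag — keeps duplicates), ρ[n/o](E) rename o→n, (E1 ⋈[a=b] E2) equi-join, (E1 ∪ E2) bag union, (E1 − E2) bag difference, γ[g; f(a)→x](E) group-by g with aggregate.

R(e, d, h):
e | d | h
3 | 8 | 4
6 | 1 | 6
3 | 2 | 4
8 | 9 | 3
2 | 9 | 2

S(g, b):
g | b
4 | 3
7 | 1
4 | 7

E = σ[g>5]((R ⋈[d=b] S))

σ filters on g, owned by the right side.
E' = (R ⋈[d=b] σ[g>5](S))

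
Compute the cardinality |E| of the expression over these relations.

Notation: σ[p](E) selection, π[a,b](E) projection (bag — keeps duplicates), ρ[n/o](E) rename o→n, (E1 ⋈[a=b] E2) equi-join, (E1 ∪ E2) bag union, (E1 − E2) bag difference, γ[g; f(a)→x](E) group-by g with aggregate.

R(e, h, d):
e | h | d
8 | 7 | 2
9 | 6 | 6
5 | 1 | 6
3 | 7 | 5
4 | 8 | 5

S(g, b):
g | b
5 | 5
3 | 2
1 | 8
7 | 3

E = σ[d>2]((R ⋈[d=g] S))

Subexpression sizes:
  R → 5
  S → 4
  (R ⋈[d=g] S) → 2
  σ[d>2]((R ⋈[d=g] S)) → 2

|E| = 2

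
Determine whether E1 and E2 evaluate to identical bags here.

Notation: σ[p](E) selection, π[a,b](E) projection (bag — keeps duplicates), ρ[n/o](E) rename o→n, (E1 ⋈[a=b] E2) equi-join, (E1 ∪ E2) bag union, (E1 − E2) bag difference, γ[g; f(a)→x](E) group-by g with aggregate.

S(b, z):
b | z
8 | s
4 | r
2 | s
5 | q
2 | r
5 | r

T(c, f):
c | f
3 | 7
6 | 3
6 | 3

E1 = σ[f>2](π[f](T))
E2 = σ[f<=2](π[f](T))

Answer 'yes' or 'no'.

E1 row counts bottom-up:
  T → 3
  π[f](T) → 3
  σ[f>2](π[f](T)) → 3
E2 row counts bottom-up:
  T → 3
  π[f](T) → 3
  σ[f<=2](π[f](T)) → 0

E1 result:
f
3
3
7
E2 result:
f
(0 rows)
Witness: (7,) appears 1× in E1 but 0× in E2.

no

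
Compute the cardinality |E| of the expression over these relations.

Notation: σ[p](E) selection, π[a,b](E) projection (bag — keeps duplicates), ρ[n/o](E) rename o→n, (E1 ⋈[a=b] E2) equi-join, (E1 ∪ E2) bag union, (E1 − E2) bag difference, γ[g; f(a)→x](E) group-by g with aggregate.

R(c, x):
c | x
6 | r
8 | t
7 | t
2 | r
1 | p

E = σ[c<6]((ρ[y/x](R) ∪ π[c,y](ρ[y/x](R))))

Per-node cardinality:
  R → 5
  ρ[y/x](R) → 5
  R → 5
  ρ[y/x](R) → 5
  π[c,y](ρ[y/x](R)) → 5
  (ρ[y/x](R) ∪ π[c,y](ρ[y/x](R))) → 10
  σ[c<6]((ρ[y/x](R) ∪ π[c,y](ρ[y/x](R)))) → 4

|E| = 4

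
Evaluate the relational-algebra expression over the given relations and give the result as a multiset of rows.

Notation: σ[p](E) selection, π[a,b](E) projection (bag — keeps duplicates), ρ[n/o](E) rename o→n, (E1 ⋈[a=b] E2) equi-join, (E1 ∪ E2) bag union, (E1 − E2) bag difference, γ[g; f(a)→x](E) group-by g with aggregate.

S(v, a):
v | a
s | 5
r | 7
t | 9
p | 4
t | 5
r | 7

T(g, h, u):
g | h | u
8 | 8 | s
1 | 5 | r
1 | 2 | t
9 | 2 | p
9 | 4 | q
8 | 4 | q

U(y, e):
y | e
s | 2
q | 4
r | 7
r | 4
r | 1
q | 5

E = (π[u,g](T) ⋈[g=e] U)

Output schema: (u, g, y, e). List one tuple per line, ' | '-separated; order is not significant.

Stepwise |·|:
  T → 6
  π[u,g](T) → 6
  U → 6
  (π[u,g](T) ⋈[g=e] U) → 2

== RESULT ==
u | g | y | e
r | 1 | r | 1
t | 1 | r | 1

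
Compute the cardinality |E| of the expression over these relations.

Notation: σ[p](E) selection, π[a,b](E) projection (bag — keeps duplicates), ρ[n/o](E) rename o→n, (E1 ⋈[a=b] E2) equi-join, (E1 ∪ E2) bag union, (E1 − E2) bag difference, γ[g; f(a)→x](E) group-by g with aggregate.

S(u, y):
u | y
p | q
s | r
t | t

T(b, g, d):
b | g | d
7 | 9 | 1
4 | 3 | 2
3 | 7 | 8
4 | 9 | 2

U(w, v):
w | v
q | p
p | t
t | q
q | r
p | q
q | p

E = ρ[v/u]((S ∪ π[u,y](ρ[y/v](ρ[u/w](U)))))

Per-node cardinality:
  S → 3
  U → 6
  ρ[u/w](U) → 6
  ρ[y/v](ρ[u/w](U)) → 6
  π[u,y](ρ[y/v](ρ[u/w](U))) → 6
  (S ∪ π[u,y](ρ[y/v](ρ[u/w](U)))) → 9
  ρ[v/u]((S ∪ π[u,y](ρ[y/v](ρ[u/w](U))))) → 9

|E| = 9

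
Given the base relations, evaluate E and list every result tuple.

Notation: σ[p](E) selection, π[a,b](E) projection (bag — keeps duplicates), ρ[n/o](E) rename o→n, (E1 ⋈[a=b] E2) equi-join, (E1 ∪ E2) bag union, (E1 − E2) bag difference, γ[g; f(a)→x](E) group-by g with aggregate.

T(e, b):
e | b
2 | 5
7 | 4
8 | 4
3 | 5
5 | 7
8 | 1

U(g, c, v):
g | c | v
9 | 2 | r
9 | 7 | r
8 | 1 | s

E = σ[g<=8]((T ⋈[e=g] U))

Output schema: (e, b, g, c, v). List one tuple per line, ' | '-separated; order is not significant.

Stepwise |·|:
  T → 6
  U → 3
  (T ⋈[e=g] U) → 2
  σ[g<=8]((T ⋈[e=g] U)) → 2

== RESULT ==
e | b | g | c | v
8 | 1 | 8 | 1 | s
8 | 4 | 8 | 1 | s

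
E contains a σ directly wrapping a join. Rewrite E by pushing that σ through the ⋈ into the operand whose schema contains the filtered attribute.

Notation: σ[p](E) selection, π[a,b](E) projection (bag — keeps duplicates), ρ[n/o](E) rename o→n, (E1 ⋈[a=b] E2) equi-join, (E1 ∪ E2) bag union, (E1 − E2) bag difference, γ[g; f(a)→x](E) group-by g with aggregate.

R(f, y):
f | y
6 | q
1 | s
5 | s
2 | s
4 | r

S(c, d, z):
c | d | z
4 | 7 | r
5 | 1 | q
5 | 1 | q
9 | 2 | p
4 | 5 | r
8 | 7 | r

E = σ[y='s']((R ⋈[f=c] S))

σ filters on y, owned by the left side.
E' = (σ[y='s'](R) ⋈[f=c] S)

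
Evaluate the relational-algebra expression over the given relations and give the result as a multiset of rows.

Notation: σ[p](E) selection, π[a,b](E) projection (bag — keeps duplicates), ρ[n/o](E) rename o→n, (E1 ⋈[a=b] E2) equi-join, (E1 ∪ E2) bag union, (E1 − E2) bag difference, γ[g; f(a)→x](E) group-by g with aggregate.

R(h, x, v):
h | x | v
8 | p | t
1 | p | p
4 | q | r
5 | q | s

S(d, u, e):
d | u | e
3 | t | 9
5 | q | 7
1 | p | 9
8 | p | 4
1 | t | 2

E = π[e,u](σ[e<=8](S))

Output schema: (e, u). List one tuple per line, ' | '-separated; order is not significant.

Row counts bottom-up:
  S → 5
  σ[e<=8](S) → 3
  π[e,u](σ[e<=8](S)) → 3

== RESULT ==
e | u
2 | t
4 | p
7 | q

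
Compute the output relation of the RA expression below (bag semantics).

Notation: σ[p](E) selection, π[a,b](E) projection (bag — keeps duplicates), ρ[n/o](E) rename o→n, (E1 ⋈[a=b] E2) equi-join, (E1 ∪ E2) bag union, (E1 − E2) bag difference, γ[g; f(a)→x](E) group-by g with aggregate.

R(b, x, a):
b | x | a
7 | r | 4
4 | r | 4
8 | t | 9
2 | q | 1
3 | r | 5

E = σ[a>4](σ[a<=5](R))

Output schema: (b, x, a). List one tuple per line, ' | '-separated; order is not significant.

Subexpression sizes:
  R → 5
  σ[a<=5](R) → 4
  σ[a>4](σ[a<=5](R)) → 1

== RESULT ==
b | x | a
3 | r | 5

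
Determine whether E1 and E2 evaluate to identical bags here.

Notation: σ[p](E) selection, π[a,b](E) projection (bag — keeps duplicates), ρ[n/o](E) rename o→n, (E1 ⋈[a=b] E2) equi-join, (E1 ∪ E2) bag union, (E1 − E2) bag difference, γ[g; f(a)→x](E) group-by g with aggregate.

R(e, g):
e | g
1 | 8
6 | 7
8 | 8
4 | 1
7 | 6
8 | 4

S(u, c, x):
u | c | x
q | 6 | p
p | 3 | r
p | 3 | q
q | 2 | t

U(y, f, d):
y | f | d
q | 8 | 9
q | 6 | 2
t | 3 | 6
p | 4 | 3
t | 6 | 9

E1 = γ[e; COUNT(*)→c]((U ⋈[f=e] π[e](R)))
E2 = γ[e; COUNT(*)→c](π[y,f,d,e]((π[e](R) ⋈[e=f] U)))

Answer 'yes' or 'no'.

E1 stepwise |·|:
  U → 5
  R → 6
  π[e](R) → 6
  (U ⋈[f=e] π[e](R)) → 5
  γ[e; COUNT(*)→c]((U ⋈[f=e] π[e](R))) → 3
E2 stepwise |·|:
  R → 6
  π[e](R) → 6
  U → 5
  (π[e](R) ⋈[e=f] U) → 5
  π[y,f,d,e]((π[e](R) ⋈[e=f] U)) → 5
  γ[e; COUNT(*)→c](π[y,f,d,e]((π[e](R) ⋈[e=f] U))) → 3

E1 and E2 produce the same multiset:
e | c
4 | 1
6 | 2
8 | 2

yes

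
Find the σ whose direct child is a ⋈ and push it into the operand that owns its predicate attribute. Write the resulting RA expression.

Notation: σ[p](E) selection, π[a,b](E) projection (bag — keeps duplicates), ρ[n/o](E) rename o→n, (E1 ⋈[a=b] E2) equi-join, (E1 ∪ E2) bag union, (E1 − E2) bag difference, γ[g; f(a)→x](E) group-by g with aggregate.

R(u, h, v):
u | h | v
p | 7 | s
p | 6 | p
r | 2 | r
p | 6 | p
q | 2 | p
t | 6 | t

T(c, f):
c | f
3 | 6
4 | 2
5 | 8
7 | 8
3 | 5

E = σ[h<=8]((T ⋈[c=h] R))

σ filters on h, owned by the right side.
E' = (T ⋈[c=h] σ[h<=8](R))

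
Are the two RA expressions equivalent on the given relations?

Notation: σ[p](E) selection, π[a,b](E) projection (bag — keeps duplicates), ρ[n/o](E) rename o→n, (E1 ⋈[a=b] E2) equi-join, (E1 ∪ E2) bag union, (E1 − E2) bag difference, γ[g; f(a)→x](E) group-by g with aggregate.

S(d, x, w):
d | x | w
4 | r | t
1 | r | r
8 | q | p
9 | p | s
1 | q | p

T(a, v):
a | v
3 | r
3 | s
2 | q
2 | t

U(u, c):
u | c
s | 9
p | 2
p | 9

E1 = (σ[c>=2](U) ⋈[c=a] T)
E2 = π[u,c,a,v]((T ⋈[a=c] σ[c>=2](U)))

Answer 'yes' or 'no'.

E1 subexpression sizes:
  U → 3
  σ[c>=2](U) → 3
  T → 4
  (σ[c>=2](U) ⋈[c=a] T) → 2
E2 subexpression sizes:
  T → 4
  U → 3
  σ[c>=2](U) → 3
  (T ⋈[a=c] σ[c>=2](U)) → 2
  π[u,c,a,v]((T ⋈[a=c] σ[c>=2](U))) → 2

E1 and E2 produce the same multiset:
u | c | a | v
p | 2 | 2 | q
p | 2 | 2 | t

yes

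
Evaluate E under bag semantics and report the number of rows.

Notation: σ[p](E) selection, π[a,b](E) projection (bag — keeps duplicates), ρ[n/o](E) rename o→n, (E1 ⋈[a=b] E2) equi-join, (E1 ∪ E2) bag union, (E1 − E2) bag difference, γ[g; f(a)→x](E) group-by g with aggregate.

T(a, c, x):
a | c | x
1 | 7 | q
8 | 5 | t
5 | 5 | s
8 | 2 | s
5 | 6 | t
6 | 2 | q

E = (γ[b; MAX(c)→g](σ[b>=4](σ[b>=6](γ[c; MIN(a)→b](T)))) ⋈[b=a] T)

Subexpression sizes:
  T → 6
  γ[c; MIN(a)→b](T) → 4
  σ[b>=6](γ[c; MIN(a)→b](T)) → 1
  σ[b>=4](σ[b>=6](γ[c; MIN(a)→b](T))) → 1
  γ[b; MAX(c)→g](σ[b>=4](σ[b>=6](γ[c; MIN(a)→b](T)))) → 1
  T → 6
  (γ[b; MAX(c)→g](σ[b>=4](σ[b>=6](γ[c; MIN(a)→b](T)))) ⋈[b=a] T) → 1

|E| = 1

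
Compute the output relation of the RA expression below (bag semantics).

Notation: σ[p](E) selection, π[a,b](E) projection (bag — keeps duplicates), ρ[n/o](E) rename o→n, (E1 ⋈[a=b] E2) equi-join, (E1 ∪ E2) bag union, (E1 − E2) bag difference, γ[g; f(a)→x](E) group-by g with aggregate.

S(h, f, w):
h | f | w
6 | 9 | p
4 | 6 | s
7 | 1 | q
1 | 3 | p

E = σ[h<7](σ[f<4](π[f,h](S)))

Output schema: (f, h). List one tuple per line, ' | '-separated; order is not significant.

Row counts bottom-up:
  S → 4
  π[f,h](S) → 4
  σ[f<4](π[f,h](S)) → 2
  σ[h<7](σ[f<4](π[f,h](S))) → 1

== RESULT ==
f | h
3 | 1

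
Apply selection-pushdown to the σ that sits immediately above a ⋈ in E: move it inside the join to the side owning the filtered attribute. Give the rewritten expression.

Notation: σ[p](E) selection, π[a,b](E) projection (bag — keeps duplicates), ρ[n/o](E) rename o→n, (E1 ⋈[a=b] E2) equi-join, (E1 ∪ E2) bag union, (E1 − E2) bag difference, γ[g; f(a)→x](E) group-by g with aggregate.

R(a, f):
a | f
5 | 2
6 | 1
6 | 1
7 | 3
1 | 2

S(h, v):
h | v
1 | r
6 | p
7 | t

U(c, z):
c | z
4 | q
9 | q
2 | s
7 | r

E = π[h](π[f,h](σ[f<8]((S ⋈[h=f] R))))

σ filters on f, owned by the right side.
E' = π[h](π[f,h]((S ⋈[h=f] σ[f<8](R))))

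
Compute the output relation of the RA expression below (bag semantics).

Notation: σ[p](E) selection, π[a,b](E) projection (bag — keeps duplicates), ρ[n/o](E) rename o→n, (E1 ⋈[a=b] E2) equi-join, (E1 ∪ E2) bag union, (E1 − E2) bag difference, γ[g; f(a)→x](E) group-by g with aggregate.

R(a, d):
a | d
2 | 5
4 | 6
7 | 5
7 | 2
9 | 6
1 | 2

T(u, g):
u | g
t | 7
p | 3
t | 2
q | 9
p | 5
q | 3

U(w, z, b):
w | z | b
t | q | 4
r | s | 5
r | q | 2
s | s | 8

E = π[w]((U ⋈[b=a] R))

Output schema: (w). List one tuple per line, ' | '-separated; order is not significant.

Row counts bottom-up:
  U → 4
  R → 6
  (U ⋈[b=a] R) → 2
  π[w]((U ⋈[b=a] R)) → 2

== RESULT ==
w
r
t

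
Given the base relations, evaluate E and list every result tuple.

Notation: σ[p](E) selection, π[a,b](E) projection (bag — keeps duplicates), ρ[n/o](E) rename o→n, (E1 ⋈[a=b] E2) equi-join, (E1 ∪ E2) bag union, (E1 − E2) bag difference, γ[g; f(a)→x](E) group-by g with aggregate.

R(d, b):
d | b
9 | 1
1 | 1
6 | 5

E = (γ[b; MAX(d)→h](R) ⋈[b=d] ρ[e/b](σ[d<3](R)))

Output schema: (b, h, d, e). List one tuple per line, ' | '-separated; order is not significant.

Stepwise |·|:
  R → 3
  γ[b; MAX(d)→h](R) → 2
  R → 3
  σ[d<3](R) → 1
  ρ[e/b](σ[d<3](R)) → 1
  (γ[b; MAX(d)→h](R) ⋈[b=d] ρ[e/b](σ[d<3](R))) → 1

== RESULT ==
b | h | d | e
1 | 9 | 1 | 1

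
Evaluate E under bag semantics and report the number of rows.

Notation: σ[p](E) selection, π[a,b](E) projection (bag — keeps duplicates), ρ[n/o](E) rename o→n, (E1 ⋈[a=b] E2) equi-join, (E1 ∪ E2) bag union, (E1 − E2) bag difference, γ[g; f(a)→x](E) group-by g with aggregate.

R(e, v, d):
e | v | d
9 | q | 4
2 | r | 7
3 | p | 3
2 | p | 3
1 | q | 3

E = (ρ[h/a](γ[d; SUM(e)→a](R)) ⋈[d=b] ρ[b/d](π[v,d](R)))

Per-node cardinality:
  R → 5
  γ[d; SUM(e)→a](R) → 3
  ρ[h/a](γ[d; SUM(e)→a](R)) → 3
  R → 5
  π[v,d](R) → 5
  ρ[b/d](π[v,d](R)) → 5
  (ρ[h/a](γ[d; SUM(e)→a](R)) ⋈[d=b] ρ[b/d](π[v,d](R))) → 5

|E| = 5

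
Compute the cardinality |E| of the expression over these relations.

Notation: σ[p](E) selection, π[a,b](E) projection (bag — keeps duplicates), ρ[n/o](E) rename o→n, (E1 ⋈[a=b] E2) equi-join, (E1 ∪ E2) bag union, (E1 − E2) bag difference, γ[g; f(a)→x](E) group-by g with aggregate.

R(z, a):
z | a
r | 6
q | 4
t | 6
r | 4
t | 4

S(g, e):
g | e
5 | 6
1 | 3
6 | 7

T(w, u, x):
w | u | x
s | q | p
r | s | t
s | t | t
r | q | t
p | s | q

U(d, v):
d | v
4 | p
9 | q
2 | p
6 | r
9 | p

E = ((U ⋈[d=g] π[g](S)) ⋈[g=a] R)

Subexpression sizes:
  U → 5
  S → 3
  π[g](S) → 3
  (U ⋈[d=g] π[g](S)) → 1
  R → 5
  ((U ⋈[d=g] π[g](S)) ⋈[g=a] R) → 2

|E| = 2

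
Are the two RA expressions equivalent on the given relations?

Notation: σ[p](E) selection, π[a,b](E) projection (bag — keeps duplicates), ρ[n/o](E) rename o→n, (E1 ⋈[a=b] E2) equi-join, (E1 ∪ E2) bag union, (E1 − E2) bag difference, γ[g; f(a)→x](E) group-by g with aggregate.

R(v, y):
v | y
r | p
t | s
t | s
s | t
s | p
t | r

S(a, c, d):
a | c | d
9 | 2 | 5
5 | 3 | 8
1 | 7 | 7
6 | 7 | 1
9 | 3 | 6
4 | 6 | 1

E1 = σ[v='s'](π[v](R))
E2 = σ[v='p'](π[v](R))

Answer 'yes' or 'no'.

E1 subexpression sizes:
  R → 6
  π[v](R) → 6
  σ[v='s'](π[v](R)) → 2
E2 subexpression sizes:
  R → 6
  π[v](R) → 6
  σ[v='p'](π[v](R)) → 0

E1 result:
v
s
s
E2 result:
v
(0 rows)
Witness: ('s',) appears 2× in E1 but 0× in E2.

no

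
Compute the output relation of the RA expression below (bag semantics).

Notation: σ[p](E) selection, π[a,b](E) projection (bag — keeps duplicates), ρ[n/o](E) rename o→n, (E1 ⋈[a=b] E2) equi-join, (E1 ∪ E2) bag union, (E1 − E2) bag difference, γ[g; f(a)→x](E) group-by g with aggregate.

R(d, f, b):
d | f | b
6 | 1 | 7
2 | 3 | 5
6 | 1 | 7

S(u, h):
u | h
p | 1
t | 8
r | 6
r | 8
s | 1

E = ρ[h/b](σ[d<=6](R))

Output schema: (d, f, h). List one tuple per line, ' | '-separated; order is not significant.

Per-node cardinality:
  R → 3
  σ[d<=6](R) → 3
  ρ[h/b](σ[d<=6](R)) → 3

== RESULT ==
d | f | h
2 | 3 | 5
6 | 1 | 7
6 | 1 | 7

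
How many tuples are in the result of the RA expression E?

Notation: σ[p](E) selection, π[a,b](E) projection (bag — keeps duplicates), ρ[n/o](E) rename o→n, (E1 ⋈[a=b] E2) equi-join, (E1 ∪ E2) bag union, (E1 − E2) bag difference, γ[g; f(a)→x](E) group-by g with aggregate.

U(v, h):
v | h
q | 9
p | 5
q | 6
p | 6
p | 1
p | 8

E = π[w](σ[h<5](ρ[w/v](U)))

Row counts bottom-up:
  U → 6
  ρ[w/v](U) → 6
  σ[h<5](ρ[w/v](U)) → 1
  π[w](σ[h<5](ρ[w/v](U))) → 1

|E| = 1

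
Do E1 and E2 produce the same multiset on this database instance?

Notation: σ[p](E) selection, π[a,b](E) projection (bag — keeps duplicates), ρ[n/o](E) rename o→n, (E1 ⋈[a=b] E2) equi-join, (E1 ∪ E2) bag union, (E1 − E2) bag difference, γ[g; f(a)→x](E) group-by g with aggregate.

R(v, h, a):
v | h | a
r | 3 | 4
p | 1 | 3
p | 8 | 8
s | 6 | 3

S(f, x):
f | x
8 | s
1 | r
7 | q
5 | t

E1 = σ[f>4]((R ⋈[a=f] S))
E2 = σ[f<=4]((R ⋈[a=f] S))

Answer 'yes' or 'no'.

E1 row counts bottom-up:
  R → 4
  S → 4
  (R ⋈[a=f] S) → 1
  σ[f>4]((R ⋈[a=f] S)) → 1
E2 row counts bottom-up:
  R → 4
  S → 4
  (R ⋈[a=f] S) → 1
  σ[f<=4]((R ⋈[a=f] S)) → 0

E1 result:
v | h | a | f | x
p | 8 | 8 | 8 | s
E2 result:
v | h | a | f | x
(0 rows)
Witness: ('p', 8, 8, 8, 's') appears 1× in E1 but 0× in E2.

no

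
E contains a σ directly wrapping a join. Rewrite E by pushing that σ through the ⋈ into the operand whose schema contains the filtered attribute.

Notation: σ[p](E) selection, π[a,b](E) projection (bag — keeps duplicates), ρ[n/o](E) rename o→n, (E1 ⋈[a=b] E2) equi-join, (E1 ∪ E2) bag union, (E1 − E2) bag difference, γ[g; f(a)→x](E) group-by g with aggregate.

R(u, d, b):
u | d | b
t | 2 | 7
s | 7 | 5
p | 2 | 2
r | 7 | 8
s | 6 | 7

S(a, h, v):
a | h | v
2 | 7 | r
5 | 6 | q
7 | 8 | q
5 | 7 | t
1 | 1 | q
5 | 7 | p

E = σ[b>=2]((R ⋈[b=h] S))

σ filters on b, owned by the left side.
E' = (σ[b>=2](R) ⋈[b=h] S)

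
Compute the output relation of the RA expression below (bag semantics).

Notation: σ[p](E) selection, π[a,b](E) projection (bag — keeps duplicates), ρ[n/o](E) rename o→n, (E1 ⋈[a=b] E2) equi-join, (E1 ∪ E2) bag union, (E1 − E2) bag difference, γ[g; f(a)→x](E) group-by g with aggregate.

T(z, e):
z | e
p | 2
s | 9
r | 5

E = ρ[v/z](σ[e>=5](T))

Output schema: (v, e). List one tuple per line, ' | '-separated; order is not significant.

Stepwise |·|:
  T → 3
  σ[e>=5](T) → 2
  ρ[v/z](σ[e>=5](T)) → 2

== RESULT ==
v | e
r | 5
s | 9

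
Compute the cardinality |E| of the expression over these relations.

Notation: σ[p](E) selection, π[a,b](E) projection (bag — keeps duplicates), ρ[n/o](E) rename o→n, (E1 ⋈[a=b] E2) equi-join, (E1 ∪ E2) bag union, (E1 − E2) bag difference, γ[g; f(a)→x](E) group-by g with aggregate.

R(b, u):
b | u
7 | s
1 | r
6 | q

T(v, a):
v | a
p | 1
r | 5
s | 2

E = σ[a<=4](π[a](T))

Row counts bottom-up:
  T → 3
  π[a](T) → 3
  σ[a<=4](π[a](T)) → 2

|E| = 2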